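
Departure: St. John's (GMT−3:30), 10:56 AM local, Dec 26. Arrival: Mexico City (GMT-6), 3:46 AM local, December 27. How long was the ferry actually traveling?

19 hours 20 minutes

Departure in UTC: 10:56 AM + 3:30 = 2:26 PM on Dec 26.
Arrival in UTC: 3:46 AM + 6:00 = 9:46 AM on Dec 27.
Elapsed = 9:46 AM − 2:26 PM (+1 day) = 19 hours 20 minutes.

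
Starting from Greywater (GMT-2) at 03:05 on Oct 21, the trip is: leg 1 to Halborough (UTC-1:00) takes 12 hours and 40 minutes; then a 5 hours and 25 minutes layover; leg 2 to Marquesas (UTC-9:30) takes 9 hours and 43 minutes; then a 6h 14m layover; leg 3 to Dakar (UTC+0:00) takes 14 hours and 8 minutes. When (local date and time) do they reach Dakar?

Convert departure to UTC: 03:05 + 2:00 = 05:05 UTC on Oct 21.
Add 12 hours and 40 minutes leg 1 → 17:45 UTC.
Add 5 hours 25 minutes layover in Halborough → 23:10 UTC.
Add 9 hours 43 minutes leg 2 → 08:53 UTC (Oct 22).
Add 6 hours 14 minutes layover in Marquesas → 15:07 UTC.
Add 14 hours and 8 minutes leg 3 → 05:15 UTC (Oct 23).
Dakar is UTC+0, so local arrival is the same: 05:15 on Oct 23.

05:15 on Oct 23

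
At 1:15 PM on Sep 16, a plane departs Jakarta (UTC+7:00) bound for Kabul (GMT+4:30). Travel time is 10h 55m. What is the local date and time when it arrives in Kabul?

Convert departure to UTC: 1:15 PM − 7:00 = 6:15 AM UTC on Sep 16.
Add 10 hours and 55 minutes travel time → 5:10 PM UTC.
Kabul is UTC+4:30, so local arrival = 5:10 PM + 4:30 = 9:40 PM on Sep 16.

9:40 PM on Sep 16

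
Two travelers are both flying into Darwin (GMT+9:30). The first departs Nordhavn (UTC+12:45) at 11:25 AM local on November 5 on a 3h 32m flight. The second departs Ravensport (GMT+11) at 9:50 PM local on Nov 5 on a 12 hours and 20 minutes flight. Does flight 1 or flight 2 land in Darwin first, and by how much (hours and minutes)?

the first, by 20 hours 58 minutes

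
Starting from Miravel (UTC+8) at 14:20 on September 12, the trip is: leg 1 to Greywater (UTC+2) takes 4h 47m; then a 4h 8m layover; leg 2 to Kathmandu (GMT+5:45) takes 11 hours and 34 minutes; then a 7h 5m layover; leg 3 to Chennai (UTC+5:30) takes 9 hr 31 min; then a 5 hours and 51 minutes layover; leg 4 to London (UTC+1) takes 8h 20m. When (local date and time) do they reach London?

Convert departure to UTC: 14:20 − 8:00 = 06:20 UTC on Sep 12.
Add 4 hours and 47 minutes leg 1 → 11:07 UTC.
Add 4 hours 8 minutes layover in Greywater → 15:15 UTC.
Add 11 hours 34 minutes leg 2 → 02:49 UTC (Sep 13).
Add 7 hours and 5 minutes layover in Kathmandu → 09:54 UTC.
Add 9 hours and 31 minutes leg 3 → 19:25 UTC.
Add 5 hours 51 minutes layover in Chennai → 01:16 UTC (Sep 14).
Add 8 hours 20 minutes leg 4 → 09:36 UTC.
London is UTC+1:00, so local arrival = 09:36 + 1:00 = 10:36 on Sep 14.

10:36 on September 14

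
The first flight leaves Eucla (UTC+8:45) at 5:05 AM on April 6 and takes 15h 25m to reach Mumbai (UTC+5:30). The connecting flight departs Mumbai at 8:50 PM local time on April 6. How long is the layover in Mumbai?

3 hours 35 minutes

Convert departure to UTC: 5:05 AM − 8:45 = 8:20 PM UTC on Apr 5.
Add 15 hours and 25 minutes flight time → 11:45 AM UTC (Apr 6).
Mumbai is UTC+5:30, so local arrival = 11:45 AM + 5:30 = 5:15 PM on Apr 6.
Layover = 8:50 PM − 5:15 PM = 3 hours 35 minutes.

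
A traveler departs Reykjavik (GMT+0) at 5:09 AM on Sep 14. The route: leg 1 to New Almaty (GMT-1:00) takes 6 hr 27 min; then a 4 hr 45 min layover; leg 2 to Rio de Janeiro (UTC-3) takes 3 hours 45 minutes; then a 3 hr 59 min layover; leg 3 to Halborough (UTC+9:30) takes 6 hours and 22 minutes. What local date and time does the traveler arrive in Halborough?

3:57 PM on Sep 15

Reykjavik is at UTC+0, so departure is already 5:09 AM UTC on Sep 14.
Add 6 hours and 27 minutes leg 1 → 11:36 AM UTC.
Add 4 hours 45 minutes layover in New Almaty → 4:21 PM UTC.
Add 3 hours 45 minutes leg 2 → 8:06 PM UTC.
Add 3 hours and 59 minutes layover in Rio de Janeiro → 12:05 AM UTC (Sep 15).
Add 6 hours and 22 minutes leg 3 → 6:27 AM UTC.
Halborough is UTC+9:30, so local arrival = 6:27 AM + 9:30 = 3:57 PM on Sep 15.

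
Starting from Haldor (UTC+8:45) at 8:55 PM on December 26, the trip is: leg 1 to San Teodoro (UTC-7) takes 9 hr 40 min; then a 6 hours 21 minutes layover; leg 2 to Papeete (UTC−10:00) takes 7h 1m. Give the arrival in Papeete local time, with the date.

1:12 AM on December 27

Convert departure to UTC: 8:55 PM − 8:45 = 12:10 PM UTC on Dec 26.
Add 9 hours 40 minutes leg 1 → 9:50 PM UTC.
Add 6 hours and 21 minutes layover in San Teodoro → 4:11 AM UTC (Dec 27).
Add 7 hours and 1 minute leg 2 → 11:12 AM UTC.
Papeete is UTC−10:00, so local arrival = 11:12 AM − 10:00 = 1:12 AM on Dec 27.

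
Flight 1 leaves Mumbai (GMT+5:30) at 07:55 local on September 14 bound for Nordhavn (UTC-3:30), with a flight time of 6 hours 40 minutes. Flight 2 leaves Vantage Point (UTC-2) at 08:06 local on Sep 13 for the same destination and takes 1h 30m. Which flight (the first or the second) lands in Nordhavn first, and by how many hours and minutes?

Flight 1 in UTC: 07:55 − 5:30 = 02:25 on Sep 14.
+6 hours 40 minutes → arrive 09:05 UTC on Sep 14.
Flight 2 in UTC: 08:06 + 2:00 = 10:06 on Sep 13.
+1 hour and 30 minutes → arrive 11:36 UTC on Sep 13.
Flight 2 lands earlier by 21 hours 29 minutes.

the second, by 21 hours 29 minutes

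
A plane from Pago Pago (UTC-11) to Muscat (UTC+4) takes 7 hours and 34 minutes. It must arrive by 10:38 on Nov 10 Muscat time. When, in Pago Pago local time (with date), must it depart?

12:04 on Nov 9

Target arrival in UTC: 10:38 − 4:00 = 06:38 on Nov 10.
Subtract 7 hours and 34 minutes → departure 23:04 UTC on Nov 9.
Pago Pago is UTC−11:00: 23:04 − 11:00 = 12:04 on Nov 9.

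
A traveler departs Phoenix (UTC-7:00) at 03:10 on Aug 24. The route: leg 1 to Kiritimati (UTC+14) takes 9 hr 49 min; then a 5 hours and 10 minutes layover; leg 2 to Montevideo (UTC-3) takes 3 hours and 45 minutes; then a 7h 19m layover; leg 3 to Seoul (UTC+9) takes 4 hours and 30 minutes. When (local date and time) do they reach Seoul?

01:43 on August 26

Convert departure to UTC: 03:10 + 7:00 = 10:10 UTC on Aug 24.
Add 9 hours and 49 minutes leg 1 → 19:59 UTC.
Add 5 hours 10 minutes layover in Kiritimati → 01:09 UTC (Aug 25).
Add 3 hours 45 minutes leg 2 → 04:54 UTC.
Add 7 hours and 19 minutes layover in Montevideo → 12:13 UTC.
Add 4 hours 30 minutes leg 3 → 16:43 UTC.
Seoul is UTC+9:00, so local arrival = 16:43 + 9:00 = 01:43 on Aug 26.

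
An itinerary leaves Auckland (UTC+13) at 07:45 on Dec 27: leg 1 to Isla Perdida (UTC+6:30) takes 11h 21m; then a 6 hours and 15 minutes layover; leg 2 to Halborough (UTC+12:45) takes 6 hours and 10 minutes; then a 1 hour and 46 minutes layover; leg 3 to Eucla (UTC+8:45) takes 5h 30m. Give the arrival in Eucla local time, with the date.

Convert departure to UTC: 07:45 − 13:00 = 18:45 UTC on Dec 26.
Add 11 hours 21 minutes leg 1 → 06:06 UTC (Dec 27).
Add 6 hours and 15 minutes layover in Isla Perdida → 12:21 UTC.
Add 6 hours and 10 minutes leg 2 → 18:31 UTC.
Add 1 hour and 46 minutes layover in Halborough → 20:17 UTC.
Add 5 hours and 30 minutes leg 3 → 01:47 UTC (Dec 28).
Eucla is UTC+8:45, so local arrival = 01:47 + 8:45 = 10:32 on Dec 28.

10:32 on December 28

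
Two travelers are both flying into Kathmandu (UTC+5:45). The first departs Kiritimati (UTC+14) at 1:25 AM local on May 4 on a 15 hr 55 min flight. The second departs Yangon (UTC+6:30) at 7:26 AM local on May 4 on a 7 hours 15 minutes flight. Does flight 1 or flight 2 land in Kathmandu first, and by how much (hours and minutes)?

Flight 1 in UTC: 1:25 AM − 14:00 = 11:25 AM on May 3.
+15 hours 55 minutes → arrive 3:20 AM UTC on May 4.
Flight 2 in UTC: 7:26 AM − 6:30 = 12:56 AM on May 4.
+7 hours 15 minutes → arrive 8:11 AM UTC on May 4.
Flight 1 lands earlier by 4 hours 51 minutes.

the first, by 4 hours 51 minutes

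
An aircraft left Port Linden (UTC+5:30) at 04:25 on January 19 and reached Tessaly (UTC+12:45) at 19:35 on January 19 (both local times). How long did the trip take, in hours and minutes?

7 hours 55 minutes

Tessaly is 7:15 ahead of Port Linden.
Clock-face elapsed time (ignoring zones) is 15 hours 10 minutes.
Actual elapsed = 15 hours 10 minutes − 7:15 = 7 hours 55 minutes.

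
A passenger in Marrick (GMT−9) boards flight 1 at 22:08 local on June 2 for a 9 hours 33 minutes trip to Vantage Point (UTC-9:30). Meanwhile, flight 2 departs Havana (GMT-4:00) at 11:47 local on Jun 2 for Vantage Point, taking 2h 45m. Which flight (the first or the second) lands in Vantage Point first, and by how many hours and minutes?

the second, by 22 hours 9 minutes

Flight 1 in UTC: 22:08 + 9:00 = 07:08 on Jun 3.
+9 hours 33 minutes → arrive 16:41 UTC on Jun 3.
Flight 2 in UTC: 11:47 + 4:00 = 15:47 on Jun 2.
+2 hours 45 minutes → arrive 18:32 UTC on Jun 2.
Flight 2 lands earlier by 22 hours 9 minutes.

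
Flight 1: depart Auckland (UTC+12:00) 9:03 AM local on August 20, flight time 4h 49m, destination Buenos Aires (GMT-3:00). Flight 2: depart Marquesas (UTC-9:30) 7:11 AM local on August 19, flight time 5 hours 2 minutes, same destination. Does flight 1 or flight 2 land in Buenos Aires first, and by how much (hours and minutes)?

the second, by 4 hours 9 minutes

Flight 1 in UTC: 9:03 AM − 12:00 = 9:03 PM on Aug 19.
+4 hours and 49 minutes → arrive 1:52 AM UTC on Aug 20.
Flight 2 in UTC: 7:11 AM + 9:30 = 4:41 PM on Aug 19.
+5 hours 2 minutes → arrive 9:43 PM UTC on Aug 19.
Flight 2 lands earlier by 4 hours 9 minutes.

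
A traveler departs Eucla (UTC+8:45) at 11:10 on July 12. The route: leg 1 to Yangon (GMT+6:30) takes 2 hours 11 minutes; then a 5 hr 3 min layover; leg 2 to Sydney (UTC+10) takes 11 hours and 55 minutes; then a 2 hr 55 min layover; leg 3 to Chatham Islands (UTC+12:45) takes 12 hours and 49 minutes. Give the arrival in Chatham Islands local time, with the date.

02:03 on Jul 14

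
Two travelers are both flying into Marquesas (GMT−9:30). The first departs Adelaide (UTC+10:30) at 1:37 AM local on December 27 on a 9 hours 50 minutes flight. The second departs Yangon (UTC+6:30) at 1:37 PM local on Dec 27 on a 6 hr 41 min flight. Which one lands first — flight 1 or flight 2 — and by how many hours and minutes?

the first, by 12 hours 51 minutes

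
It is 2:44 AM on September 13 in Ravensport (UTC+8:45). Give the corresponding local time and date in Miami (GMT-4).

In UTC: 2:44 AM − 8:45 = 5:59 PM on Sep 12.
Miami is UTC−4:00: 5:59 PM − 4:00 = 1:59 PM on Sep 12.

1:59 PM on Sep 12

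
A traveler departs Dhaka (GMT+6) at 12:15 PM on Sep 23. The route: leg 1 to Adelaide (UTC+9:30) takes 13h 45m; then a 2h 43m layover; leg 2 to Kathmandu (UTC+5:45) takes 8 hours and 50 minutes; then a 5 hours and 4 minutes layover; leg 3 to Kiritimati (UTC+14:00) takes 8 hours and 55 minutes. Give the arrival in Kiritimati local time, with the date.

Convert departure to UTC: 12:15 PM − 6:00 = 6:15 AM UTC on Sep 23.
Add 13 hours and 45 minutes leg 1 → 8:00 PM UTC.
Add 2 hours and 43 minutes layover in Adelaide → 10:43 PM UTC.
Add 8 hours 50 minutes leg 2 → 7:33 AM UTC (Sep 24).
Add 5 hours 4 minutes layover in Kathmandu → 12:37 PM UTC.
Add 8 hours and 55 minutes leg 3 → 9:32 PM UTC.
Kiritimati is UTC+14:00, so local arrival = 9:32 PM + 14:00 = 11:32 AM on Sep 25.

11:32 AM on Sep 25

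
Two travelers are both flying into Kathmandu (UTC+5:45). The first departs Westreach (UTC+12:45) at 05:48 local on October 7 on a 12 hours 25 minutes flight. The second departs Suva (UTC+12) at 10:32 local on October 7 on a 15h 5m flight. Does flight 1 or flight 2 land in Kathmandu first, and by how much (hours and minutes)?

the first, by 8 hours 9 minutes

Flight 1 in UTC: 05:48 − 12:45 = 17:03 on Oct 6.
+12 hours and 25 minutes → arrive 05:28 UTC on Oct 7.
Flight 2 in UTC: 10:32 − 12:00 = 22:32 on Oct 6.
+15 hours 5 minutes → arrive 13:37 UTC on Oct 7.
Flight 1 lands earlier by 8 hours 9 minutes.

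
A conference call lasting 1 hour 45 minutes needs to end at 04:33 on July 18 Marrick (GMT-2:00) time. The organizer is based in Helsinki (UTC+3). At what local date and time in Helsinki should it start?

07:48 on July 18

Target end time in UTC: 04:33 + 2:00 = 06:33 on Jul 18.
Subtract 1 hour 45 minutes → start 04:48 UTC on Jul 18.
Helsinki is UTC+3:00: 04:48 + 3:00 = 07:48 on Jul 18.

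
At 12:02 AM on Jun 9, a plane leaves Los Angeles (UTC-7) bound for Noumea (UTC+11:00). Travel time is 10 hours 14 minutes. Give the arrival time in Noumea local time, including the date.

4:16 AM on June 10

Convert departure to UTC: 12:02 AM + 7:00 = 7:02 AM UTC on Jun 9.
Add 10 hours and 14 minutes travel time → 5:16 PM UTC.
Noumea is UTC+11:00, so local arrival = 5:16 PM + 11:00 = 4:16 AM on Jun 10.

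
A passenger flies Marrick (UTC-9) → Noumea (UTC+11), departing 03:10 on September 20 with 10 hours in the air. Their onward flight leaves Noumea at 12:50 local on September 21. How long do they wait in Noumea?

3 hours 40 minutes

Convert departure to UTC: 03:10 + 9:00 = 12:10 UTC on Sep 20.
Add 10 hours flight time → 22:10 UTC.
Noumea is UTC+11:00, so local arrival = 22:10 + 11:00 = 09:10 on Sep 21.
Layover = 12:50 − 09:10 = 3 hours 40 minutes.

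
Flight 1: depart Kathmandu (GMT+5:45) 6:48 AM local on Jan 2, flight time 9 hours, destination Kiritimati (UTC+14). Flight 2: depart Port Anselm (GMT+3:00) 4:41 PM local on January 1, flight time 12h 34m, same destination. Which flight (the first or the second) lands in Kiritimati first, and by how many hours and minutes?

Flight 1 in UTC: 6:48 AM − 5:45 = 1:03 AM on Jan 2.
+9 hours → arrive 10:03 AM UTC on Jan 2.
Flight 2 in UTC: 4:41 PM − 3:00 = 1:41 PM on Jan 1.
+12 hours 34 minutes → arrive 2:15 AM UTC on Jan 2.
Flight 2 lands earlier by 7 hours 48 minutes.

the second, by 7 hours 48 minutes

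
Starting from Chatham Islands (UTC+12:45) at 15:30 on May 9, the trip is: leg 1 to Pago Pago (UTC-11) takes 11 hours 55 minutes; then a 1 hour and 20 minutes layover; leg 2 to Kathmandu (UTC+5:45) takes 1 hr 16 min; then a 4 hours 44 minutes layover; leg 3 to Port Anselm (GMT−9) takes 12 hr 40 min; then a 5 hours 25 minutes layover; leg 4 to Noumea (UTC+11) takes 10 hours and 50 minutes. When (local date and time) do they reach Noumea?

Convert departure to UTC: 15:30 − 12:45 = 02:45 UTC on May 9.
Add 11 hours and 55 minutes leg 1 → 14:40 UTC.
Add 1 hour and 20 minutes layover in Pago Pago → 16:00 UTC.
Add 1 hour 16 minutes leg 2 → 17:16 UTC.
Add 4 hours and 44 minutes layover in Kathmandu → 22:00 UTC.
Add 12 hours 40 minutes leg 3 → 10:40 UTC (May 10).
Add 5 hours and 25 minutes layover in Port Anselm → 16:05 UTC.
Add 10 hours and 50 minutes leg 4 → 02:55 UTC (May 11).
Noumea is UTC+11:00, so local arrival = 02:55 + 11:00 = 13:55 on May 11.

13:55 on May 11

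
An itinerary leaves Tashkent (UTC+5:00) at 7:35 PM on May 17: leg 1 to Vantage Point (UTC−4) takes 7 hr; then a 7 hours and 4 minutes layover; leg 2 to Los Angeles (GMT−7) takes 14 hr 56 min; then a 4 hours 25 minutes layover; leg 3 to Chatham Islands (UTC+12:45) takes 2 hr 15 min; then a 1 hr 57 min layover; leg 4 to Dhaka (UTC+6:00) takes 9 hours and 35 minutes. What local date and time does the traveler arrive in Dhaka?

Convert departure to UTC: 7:35 PM − 5:00 = 2:35 PM UTC on May 17.
Add 7 hours leg 1 → 9:35 PM UTC.
Add 7 hours and 4 minutes layover in Vantage Point → 4:39 AM UTC (May 18).
Add 14 hours 56 minutes leg 2 → 7:35 PM UTC.
Add 4 hours 25 minutes layover in Los Angeles → 12:00 AM UTC (May 19).
Add 2 hours and 15 minutes leg 3 → 2:15 AM UTC.
Add 1 hour and 57 minutes layover in Chatham Islands → 4:12 AM UTC.
Add 9 hours and 35 minutes leg 4 → 1:47 PM UTC.
Dhaka is UTC+6:00, so local arrival = 1:47 PM + 6:00 = 7:47 PM on May 19.

7:47 PM on May 19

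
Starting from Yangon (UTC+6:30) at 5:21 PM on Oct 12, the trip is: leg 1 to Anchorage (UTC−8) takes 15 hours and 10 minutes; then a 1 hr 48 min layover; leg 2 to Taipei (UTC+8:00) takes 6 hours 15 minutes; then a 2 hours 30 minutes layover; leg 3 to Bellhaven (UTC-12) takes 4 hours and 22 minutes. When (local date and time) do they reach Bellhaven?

Convert departure to UTC: 5:21 PM − 6:30 = 10:51 AM UTC on Oct 12.
Add 15 hours 10 minutes leg 1 → 2:01 AM UTC (Oct 13).
Add 1 hour and 48 minutes layover in Anchorage → 3:49 AM UTC.
Add 6 hours 15 minutes leg 2 → 10:04 AM UTC.
Add 2 hours 30 minutes layover in Taipei → 12:34 PM UTC.
Add 4 hours and 22 minutes leg 3 → 4:56 PM UTC.
Bellhaven is UTC−12:00, so local arrival = 4:56 PM − 12:00 = 4:56 AM on Oct 13.

4:56 AM on Oct 13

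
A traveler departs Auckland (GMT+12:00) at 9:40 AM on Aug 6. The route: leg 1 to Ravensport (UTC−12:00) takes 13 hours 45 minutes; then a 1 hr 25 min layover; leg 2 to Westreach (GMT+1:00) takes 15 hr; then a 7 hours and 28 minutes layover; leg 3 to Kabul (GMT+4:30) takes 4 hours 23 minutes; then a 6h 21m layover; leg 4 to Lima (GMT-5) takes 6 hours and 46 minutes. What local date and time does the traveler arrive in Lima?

11:48 PM on August 7

Convert departure to UTC: 9:40 AM − 12:00 = 9:40 PM UTC on Aug 5.
Add 13 hours 45 minutes leg 1 → 11:25 AM UTC (Aug 6).
Add 1 hour and 25 minutes layover in Ravensport → 12:50 PM UTC.
Add 15 hours leg 2 → 3:50 AM UTC (Aug 7).
Add 7 hours 28 minutes layover in Westreach → 11:18 AM UTC.
Add 4 hours and 23 minutes leg 3 → 3:41 PM UTC.
Add 6 hours 21 minutes layover in Kabul → 10:02 PM UTC.
Add 6 hours 46 minutes leg 4 → 4:48 AM UTC (Aug 8).
Lima is UTC−5:00, so local arrival = 4:48 AM − 5:00 = 11:48 PM on Aug 7.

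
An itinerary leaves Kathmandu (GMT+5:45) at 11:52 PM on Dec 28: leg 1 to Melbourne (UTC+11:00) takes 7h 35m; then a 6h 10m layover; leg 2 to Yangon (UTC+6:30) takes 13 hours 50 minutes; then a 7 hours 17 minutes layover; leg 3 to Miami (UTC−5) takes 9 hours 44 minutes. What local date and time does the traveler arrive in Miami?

Convert departure to UTC: 11:52 PM − 5:45 = 6:07 PM UTC on Dec 28.
Add 7 hours and 35 minutes leg 1 → 1:42 AM UTC (Dec 29).
Add 6 hours and 10 minutes layover in Melbourne → 7:52 AM UTC.
Add 13 hours and 50 minutes leg 2 → 9:42 PM UTC.
Add 7 hours 17 minutes layover in Yangon → 4:59 AM UTC (Dec 30).
Add 9 hours and 44 minutes leg 3 → 2:43 PM UTC.
Miami is UTC−5:00, so local arrival = 2:43 PM − 5:00 = 9:43 AM on Dec 30.

9:43 AM on December 30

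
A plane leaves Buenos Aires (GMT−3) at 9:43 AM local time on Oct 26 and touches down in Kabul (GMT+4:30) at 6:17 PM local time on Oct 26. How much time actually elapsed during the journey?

1 hour 4 minutes

Departure in UTC: 9:43 AM + 3:00 = 12:43 PM on Oct 26.
Arrival in UTC: 6:17 PM − 4:30 = 1:47 PM on Oct 26.
Elapsed = 1:47 PM − 12:43 PM = 1 hour 4 minutes.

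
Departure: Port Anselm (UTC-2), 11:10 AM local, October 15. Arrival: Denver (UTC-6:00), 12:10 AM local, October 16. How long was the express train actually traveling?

17 hours

Departure in UTC: 11:10 AM + 2:00 = 1:10 PM on Oct 15.
Arrival in UTC: 12:10 AM + 6:00 = 6:10 AM on Oct 16.
Elapsed = 6:10 AM − 1:10 PM (+1 day) = 17 hours.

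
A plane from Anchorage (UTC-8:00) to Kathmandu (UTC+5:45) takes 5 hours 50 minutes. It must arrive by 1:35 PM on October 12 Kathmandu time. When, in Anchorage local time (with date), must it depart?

6:00 PM on Oct 11

Target arrival in UTC: 1:35 PM − 5:45 = 7:50 AM on Oct 12.
Subtract 5 hours and 50 minutes → departure 2:00 AM UTC on Oct 12.
Anchorage is UTC−8:00: 2:00 AM − 8:00 = 6:00 PM on Oct 11.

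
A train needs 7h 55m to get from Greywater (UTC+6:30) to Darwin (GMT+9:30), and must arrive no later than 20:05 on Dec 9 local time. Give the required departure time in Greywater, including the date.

09:10 on December 9

Target arrival in UTC: 20:05 − 9:30 = 10:35 on Dec 9.
Subtract 7 hours and 55 minutes → departure 02:40 UTC on Dec 9.
Greywater is UTC+6:30: 02:40 + 6:30 = 09:10 on Dec 9.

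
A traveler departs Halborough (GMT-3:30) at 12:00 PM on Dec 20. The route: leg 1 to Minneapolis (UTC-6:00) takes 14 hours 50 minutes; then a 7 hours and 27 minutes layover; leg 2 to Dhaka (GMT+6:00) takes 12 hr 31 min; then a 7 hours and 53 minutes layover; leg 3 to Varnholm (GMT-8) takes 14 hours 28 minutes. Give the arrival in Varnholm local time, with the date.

4:39 PM on December 22

Convert departure to UTC: 12:00 PM + 3:30 = 3:30 PM UTC on Dec 20.
Add 14 hours 50 minutes leg 1 → 6:20 AM UTC (Dec 21).
Add 7 hours 27 minutes layover in Minneapolis → 1:47 PM UTC.
Add 12 hours and 31 minutes leg 2 → 2:18 AM UTC (Dec 22).
Add 7 hours and 53 minutes layover in Dhaka → 10:11 AM UTC.
Add 14 hours 28 minutes leg 3 → 12:39 AM UTC (Dec 23).
Varnholm is UTC−8:00, so local arrival = 12:39 AM − 8:00 = 4:39 PM on Dec 22.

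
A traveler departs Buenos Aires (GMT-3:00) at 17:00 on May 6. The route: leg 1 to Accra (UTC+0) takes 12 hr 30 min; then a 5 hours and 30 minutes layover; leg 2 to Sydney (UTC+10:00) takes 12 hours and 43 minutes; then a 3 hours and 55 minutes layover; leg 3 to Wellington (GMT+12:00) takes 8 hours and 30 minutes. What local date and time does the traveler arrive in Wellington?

03:08 on May 9

Convert departure to UTC: 17:00 + 3:00 = 20:00 UTC on May 6.
Add 12 hours and 30 minutes leg 1 → 08:30 UTC (May 7).
Add 5 hours and 30 minutes layover in Accra → 14:00 UTC.
Add 12 hours and 43 minutes leg 2 → 02:43 UTC (May 8).
Add 3 hours 55 minutes layover in Sydney → 06:38 UTC.
Add 8 hours and 30 minutes leg 3 → 15:08 UTC.
Wellington is UTC+12:00, so local arrival = 15:08 + 12:00 = 03:08 on May 9.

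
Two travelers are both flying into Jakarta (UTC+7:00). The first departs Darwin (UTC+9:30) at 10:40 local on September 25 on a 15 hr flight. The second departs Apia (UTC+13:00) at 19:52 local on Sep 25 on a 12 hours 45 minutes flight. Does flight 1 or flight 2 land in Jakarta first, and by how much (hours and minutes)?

Flight 1 in UTC: 10:40 − 9:30 = 01:10 on Sep 25.
+15 hours → arrive 16:10 UTC on Sep 25.
Flight 2 in UTC: 19:52 − 13:00 = 06:52 on Sep 25.
+12 hours 45 minutes → arrive 19:37 UTC on Sep 25.
Flight 1 lands earlier by 3 hours 27 minutes.

the first, by 3 hours 27 minutes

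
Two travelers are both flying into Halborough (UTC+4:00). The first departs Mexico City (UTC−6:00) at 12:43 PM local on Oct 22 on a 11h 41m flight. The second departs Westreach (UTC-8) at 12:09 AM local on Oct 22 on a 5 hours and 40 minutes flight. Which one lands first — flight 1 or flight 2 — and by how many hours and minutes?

the second, by 16 hours 35 minutes

Flight 1 in UTC: 12:43 PM + 6:00 = 6:43 PM on Oct 22.
+11 hours and 41 minutes → arrive 6:24 AM UTC on Oct 23.
Flight 2 in UTC: 12:09 AM + 8:00 = 8:09 AM on Oct 22.
+5 hours and 40 minutes → arrive 1:49 PM UTC on Oct 22.
Flight 2 lands earlier by 16 hours 35 minutes.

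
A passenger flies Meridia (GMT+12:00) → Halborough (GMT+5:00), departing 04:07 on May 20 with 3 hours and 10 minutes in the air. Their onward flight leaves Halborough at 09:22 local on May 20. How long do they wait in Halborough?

9 hours 5 minutes

Convert departure to UTC: 04:07 − 12:00 = 16:07 UTC on May 19.
Add 3 hours and 10 minutes flight time → 19:17 UTC.
Halborough is UTC+5:00, so local arrival = 19:17 + 5:00 = 00:17 on May 20.
Layover = 09:22 − 00:17 = 9 hours 5 minutes.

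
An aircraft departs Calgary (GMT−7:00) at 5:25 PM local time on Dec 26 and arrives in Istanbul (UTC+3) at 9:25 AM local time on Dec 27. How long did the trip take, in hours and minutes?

Departure in UTC: 5:25 PM + 7:00 = 12:25 AM on Dec 27.
Arrival in UTC: 9:25 AM − 3:00 = 6:25 AM on Dec 27.
Elapsed = 6:25 AM − 12:25 AM = 6 hours.

6 hours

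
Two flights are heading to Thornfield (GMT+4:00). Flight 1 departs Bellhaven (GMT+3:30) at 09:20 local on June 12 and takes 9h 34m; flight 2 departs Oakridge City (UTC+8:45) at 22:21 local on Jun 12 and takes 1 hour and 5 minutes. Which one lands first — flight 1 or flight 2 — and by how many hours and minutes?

the second, by 43 minutes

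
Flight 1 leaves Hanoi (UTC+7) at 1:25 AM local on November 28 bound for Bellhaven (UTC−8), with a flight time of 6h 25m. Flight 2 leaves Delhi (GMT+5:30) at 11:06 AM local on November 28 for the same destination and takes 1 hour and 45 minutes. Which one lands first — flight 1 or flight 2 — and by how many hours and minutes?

the first, by 6 hours 31 minutes

Flight 1 in UTC: 1:25 AM − 7:00 = 6:25 PM on Nov 27.
+6 hours and 25 minutes → arrive 12:50 AM UTC on Nov 28.
Flight 2 in UTC: 11:06 AM − 5:30 = 5:36 AM on Nov 28.
+1 hour and 45 minutes → arrive 7:21 AM UTC on Nov 28.
Flight 1 lands earlier by 6 hours 31 minutes.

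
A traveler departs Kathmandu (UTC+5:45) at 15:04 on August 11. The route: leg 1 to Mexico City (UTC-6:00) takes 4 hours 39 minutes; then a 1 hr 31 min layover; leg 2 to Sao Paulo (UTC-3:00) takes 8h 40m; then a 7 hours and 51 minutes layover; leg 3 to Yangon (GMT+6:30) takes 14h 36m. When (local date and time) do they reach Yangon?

Convert departure to UTC: 15:04 − 5:45 = 09:19 UTC on Aug 11.
Add 4 hours and 39 minutes leg 1 → 13:58 UTC.
Add 1 hour 31 minutes layover in Mexico City → 15:29 UTC.
Add 8 hours 40 minutes leg 2 → 00:09 UTC (Aug 12).
Add 7 hours and 51 minutes layover in Sao Paulo → 08:00 UTC.
Add 14 hours 36 minutes leg 3 → 22:36 UTC.
Yangon is UTC+6:30, so local arrival = 22:36 + 6:30 = 05:06 on Aug 13.

05:06 on August 13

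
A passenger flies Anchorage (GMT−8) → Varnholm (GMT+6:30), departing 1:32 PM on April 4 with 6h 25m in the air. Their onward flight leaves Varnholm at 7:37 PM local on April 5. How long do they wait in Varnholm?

Convert departure to UTC: 1:32 PM + 8:00 = 9:32 PM UTC on Apr 4.
Add 6 hours and 25 minutes flight time → 3:57 AM UTC (Apr 5).
Varnholm is UTC+6:30, so local arrival = 3:57 AM + 6:30 = 10:27 AM on Apr 5.
Layover = 7:37 PM − 10:27 AM = 9 hours 10 minutes.

9 hours 10 minutes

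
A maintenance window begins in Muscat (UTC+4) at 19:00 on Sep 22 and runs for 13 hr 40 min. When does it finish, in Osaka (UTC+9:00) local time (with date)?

13:40 on September 23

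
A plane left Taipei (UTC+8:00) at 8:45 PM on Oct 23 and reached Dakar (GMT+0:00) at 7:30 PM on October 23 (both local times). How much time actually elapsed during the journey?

6 hours 45 minutes

Departure in UTC: 8:45 PM − 8:00 = 12:45 PM on Oct 23.
Arrival is already UTC: 7:30 PM on Oct 23.
Elapsed = 7:30 PM − 12:45 PM = 6 hours 45 minutes.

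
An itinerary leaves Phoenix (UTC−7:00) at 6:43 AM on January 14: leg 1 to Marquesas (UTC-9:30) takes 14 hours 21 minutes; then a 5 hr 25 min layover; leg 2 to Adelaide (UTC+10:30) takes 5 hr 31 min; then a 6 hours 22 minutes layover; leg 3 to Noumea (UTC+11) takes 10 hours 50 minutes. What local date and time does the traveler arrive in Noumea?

7:12 PM on Jan 16

Convert departure to UTC: 6:43 AM + 7:00 = 1:43 PM UTC on Jan 14.
Add 14 hours and 21 minutes leg 1 → 4:04 AM UTC (Jan 15).
Add 5 hours 25 minutes layover in Marquesas → 9:29 AM UTC.
Add 5 hours 31 minutes leg 2 → 3:00 PM UTC.
Add 6 hours 22 minutes layover in Adelaide → 9:22 PM UTC.
Add 10 hours 50 minutes leg 3 → 8:12 AM UTC (Jan 16).
Noumea is UTC+11:00, so local arrival = 8:12 AM + 11:00 = 7:12 PM on Jan 16.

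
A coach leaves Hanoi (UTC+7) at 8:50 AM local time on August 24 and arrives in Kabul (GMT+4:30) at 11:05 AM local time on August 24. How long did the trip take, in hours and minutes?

Departure in UTC: 8:50 AM − 7:00 = 1:50 AM on Aug 24.
Arrival in UTC: 11:05 AM − 4:30 = 6:35 AM on Aug 24.
Elapsed = 6:35 AM − 1:50 AM = 4 hours 45 minutes.

4 hours 45 minutes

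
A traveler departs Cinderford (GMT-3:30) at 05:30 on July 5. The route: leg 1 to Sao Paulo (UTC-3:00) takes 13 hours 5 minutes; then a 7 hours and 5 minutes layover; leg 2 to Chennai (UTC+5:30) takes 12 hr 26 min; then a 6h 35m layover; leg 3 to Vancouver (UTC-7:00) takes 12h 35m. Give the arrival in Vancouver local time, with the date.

Convert departure to UTC: 05:30 + 3:30 = 09:00 UTC on Jul 5.
Add 13 hours 5 minutes leg 1 → 22:05 UTC.
Add 7 hours 5 minutes layover in Sao Paulo → 05:10 UTC (Jul 6).
Add 12 hours and 26 minutes leg 2 → 17:36 UTC.
Add 6 hours 35 minutes layover in Chennai → 00:11 UTC (Jul 7).
Add 12 hours and 35 minutes leg 3 → 12:46 UTC.
Vancouver is UTC−7:00, so local arrival = 12:46 − 7:00 = 05:46 on Jul 7.

05:46 on July 7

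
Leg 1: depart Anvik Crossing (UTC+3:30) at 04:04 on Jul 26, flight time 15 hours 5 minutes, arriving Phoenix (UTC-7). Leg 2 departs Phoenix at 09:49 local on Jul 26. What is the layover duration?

1 hour 10 minutes

Convert departure to UTC: 04:04 − 3:30 = 00:34 UTC on Jul 26.
Add 15 hours and 5 minutes flight time → 15:39 UTC.
Phoenix is UTC−7:00, so local arrival = 15:39 − 7:00 = 08:39 on Jul 26.
Layover = 09:49 − 08:39 = 1 hour 10 minutes.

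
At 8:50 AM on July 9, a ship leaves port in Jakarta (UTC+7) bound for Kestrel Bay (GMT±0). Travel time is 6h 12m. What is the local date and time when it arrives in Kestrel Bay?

8:02 AM on July 9

Convert departure to UTC: 8:50 AM − 7:00 = 1:50 AM UTC on Jul 9.
Add 6 hours and 12 minutes travel time → 8:02 AM UTC.
Kestrel Bay is UTC+0, so local arrival is the same: 8:02 AM on Jul 9.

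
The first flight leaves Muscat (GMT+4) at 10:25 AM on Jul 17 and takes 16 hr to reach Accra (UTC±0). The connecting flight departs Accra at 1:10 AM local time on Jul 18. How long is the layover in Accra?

Convert departure to UTC: 10:25 AM − 4:00 = 6:25 AM UTC on Jul 17.
Add 16 hours flight time → 10:25 PM UTC.
Accra is UTC+0, so local arrival is the same: 10:25 PM on Jul 17.
Layover = 1:10 AM − 10:25 PM (+1 day) = 2 hours 45 minutes.

2 hours 45 minutes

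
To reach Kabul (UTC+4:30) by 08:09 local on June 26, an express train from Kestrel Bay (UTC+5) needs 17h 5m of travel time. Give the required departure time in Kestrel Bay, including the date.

15:34 on June 25

Target arrival in UTC: 08:09 − 4:30 = 03:39 on Jun 26.
Subtract 17 hours 5 minutes → departure 10:34 UTC on Jun 25.
Kestrel Bay is UTC+5:00: 10:34 + 5:00 = 15:34 on Jun 25.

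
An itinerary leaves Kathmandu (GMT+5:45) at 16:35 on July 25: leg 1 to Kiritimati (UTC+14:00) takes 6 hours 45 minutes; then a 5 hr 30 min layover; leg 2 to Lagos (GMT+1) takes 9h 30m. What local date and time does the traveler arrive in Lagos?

09:35 on July 26

Convert departure to UTC: 16:35 − 5:45 = 10:50 UTC on Jul 25.
Add 6 hours and 45 minutes leg 1 → 17:35 UTC.
Add 5 hours 30 minutes layover in Kiritimati → 23:05 UTC.
Add 9 hours 30 minutes leg 2 → 08:35 UTC (Jul 26).
Lagos is UTC+1:00, so local arrival = 08:35 + 1:00 = 09:35 on Jul 26.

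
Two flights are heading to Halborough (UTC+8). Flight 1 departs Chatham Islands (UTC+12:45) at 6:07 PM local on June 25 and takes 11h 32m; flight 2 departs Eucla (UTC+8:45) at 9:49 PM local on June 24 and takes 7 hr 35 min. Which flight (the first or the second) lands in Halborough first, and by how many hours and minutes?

Flight 1 in UTC: 6:07 PM − 12:45 = 5:22 AM on Jun 25.
+11 hours and 32 minutes → arrive 4:54 PM UTC on Jun 25.
Flight 2 in UTC: 9:49 PM − 8:45 = 1:04 PM on Jun 24.
+7 hours 35 minutes → arrive 8:39 PM UTC on Jun 24.
Flight 2 lands earlier by 20 hours 15 minutes.

the second, by 20 hours 15 minutes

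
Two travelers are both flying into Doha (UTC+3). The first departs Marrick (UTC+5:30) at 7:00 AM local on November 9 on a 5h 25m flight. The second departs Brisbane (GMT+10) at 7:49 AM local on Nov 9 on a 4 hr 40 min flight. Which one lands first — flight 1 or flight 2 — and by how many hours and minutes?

Flight 1 in UTC: 7:00 AM − 5:30 = 1:30 AM on Nov 9.
+5 hours 25 minutes → arrive 6:55 AM UTC on Nov 9.
Flight 2 in UTC: 7:49 AM − 10:00 = 9:49 PM on Nov 8.
+4 hours 40 minutes → arrive 2:29 AM UTC on Nov 9.
Flight 2 lands earlier by 4 hours 26 minutes.

the second, by 4 hours 26 minutes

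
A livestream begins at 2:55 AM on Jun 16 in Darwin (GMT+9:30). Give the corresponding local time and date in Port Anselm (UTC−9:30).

Port Anselm is 19:00 behind Darwin.
Shift by the zone difference: 2:55 AM − 19:00 = 7:55 AM on Jun 15 in Port Anselm.

7:55 AM on June 15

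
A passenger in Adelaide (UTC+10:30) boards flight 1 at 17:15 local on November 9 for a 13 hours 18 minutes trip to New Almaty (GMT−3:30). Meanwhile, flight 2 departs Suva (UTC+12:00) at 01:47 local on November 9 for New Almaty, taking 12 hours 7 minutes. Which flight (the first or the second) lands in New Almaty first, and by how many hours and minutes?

Flight 1 in UTC: 17:15 − 10:30 = 06:45 on Nov 9.
+13 hours 18 minutes → arrive 20:03 UTC on Nov 9.
Flight 2 in UTC: 01:47 − 12:00 = 13:47 on Nov 8.
+12 hours and 7 minutes → arrive 01:54 UTC on Nov 9.
Flight 2 lands earlier by 18 hours 9 minutes.

the second, by 18 hours 9 minutes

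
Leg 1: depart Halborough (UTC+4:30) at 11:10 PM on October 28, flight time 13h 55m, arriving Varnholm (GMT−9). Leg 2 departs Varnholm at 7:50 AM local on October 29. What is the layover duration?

Convert departure to UTC: 11:10 PM − 4:30 = 6:40 PM UTC on Oct 28.
Add 13 hours 55 minutes flight time → 8:35 AM UTC (Oct 29).
Varnholm is UTC−9:00, so local arrival = 8:35 AM − 9:00 = 11:35 PM on Oct 28.
Layover = 7:50 AM − 11:35 PM (+1 day) = 8 hours 15 minutes.

8 hours 15 minutes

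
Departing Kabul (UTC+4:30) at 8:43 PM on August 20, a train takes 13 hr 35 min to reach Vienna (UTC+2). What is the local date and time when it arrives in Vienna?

Vienna is 2:30 behind Kabul.
After 13 hours and 35 minutes it is 10:18 AM (Aug 21) in Kabul.
Shift by the zone difference: 10:18 AM − 2:30 = 7:48 AM on Aug 21 in Vienna.

7:48 AM on Aug 21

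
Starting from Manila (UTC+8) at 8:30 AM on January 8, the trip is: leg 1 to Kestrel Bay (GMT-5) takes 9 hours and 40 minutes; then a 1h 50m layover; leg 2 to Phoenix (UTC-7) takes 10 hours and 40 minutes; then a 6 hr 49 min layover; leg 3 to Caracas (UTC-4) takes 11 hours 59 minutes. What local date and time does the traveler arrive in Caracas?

1:28 PM on January 9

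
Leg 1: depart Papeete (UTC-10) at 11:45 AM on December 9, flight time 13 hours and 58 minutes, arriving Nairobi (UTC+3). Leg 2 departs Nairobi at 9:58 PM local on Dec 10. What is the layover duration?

Convert departure to UTC: 11:45 AM + 10:00 = 9:45 PM UTC on Dec 9.
Add 13 hours and 58 minutes flight time → 11:43 AM UTC (Dec 10).
Nairobi is UTC+3:00, so local arrival = 11:43 AM + 3:00 = 2:43 PM on Dec 10.
Layover = 9:58 PM − 2:43 PM = 7 hours 15 minutes.

7 hours 15 minutes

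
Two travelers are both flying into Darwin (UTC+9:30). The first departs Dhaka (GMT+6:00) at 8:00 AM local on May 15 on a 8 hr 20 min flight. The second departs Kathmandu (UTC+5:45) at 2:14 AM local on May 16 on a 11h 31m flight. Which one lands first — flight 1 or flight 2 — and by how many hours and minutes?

the first, by 21 hours 40 minutes

Flight 1 in UTC: 8:00 AM − 6:00 = 2:00 AM on May 15.
+8 hours 20 minutes → arrive 10:20 AM UTC on May 15.
Flight 2 in UTC: 2:14 AM − 5:45 = 8:29 PM on May 15.
+11 hours 31 minutes → arrive 8:00 AM UTC on May 16.
Flight 1 lands earlier by 21 hours 40 minutes.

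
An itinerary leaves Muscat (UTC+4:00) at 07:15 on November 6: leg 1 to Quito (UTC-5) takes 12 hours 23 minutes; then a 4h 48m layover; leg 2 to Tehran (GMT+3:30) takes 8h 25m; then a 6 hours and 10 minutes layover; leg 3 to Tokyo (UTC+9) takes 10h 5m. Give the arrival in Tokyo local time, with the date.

06:06 on November 8

Convert departure to UTC: 07:15 − 4:00 = 03:15 UTC on Nov 6.
Add 12 hours 23 minutes leg 1 → 15:38 UTC.
Add 4 hours 48 minutes layover in Quito → 20:26 UTC.
Add 8 hours and 25 minutes leg 2 → 04:51 UTC (Nov 7).
Add 6 hours and 10 minutes layover in Tehran → 11:01 UTC.
Add 10 hours and 5 minutes leg 3 → 21:06 UTC.
Tokyo is UTC+9:00, so local arrival = 21:06 + 9:00 = 06:06 on Nov 8.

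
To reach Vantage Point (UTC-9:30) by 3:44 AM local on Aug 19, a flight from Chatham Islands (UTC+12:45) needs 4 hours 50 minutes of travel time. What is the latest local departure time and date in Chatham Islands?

Target arrival in UTC: 3:44 AM + 9:30 = 1:14 PM on Aug 19.
Subtract 4 hours 50 minutes → departure 8:24 AM UTC on Aug 19.
Chatham Islands is UTC+12:45: 8:24 AM + 12:45 = 9:09 PM on Aug 19.

9:09 PM on August 19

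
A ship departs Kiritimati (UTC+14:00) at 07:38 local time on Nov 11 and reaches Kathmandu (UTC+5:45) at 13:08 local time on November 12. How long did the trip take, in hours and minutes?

Departure in UTC: 07:38 − 14:00 = 17:38 on Nov 10.
Arrival in UTC: 13:08 − 5:45 = 07:23 on Nov 12.
Elapsed = 07:23 − 17:38 (+2 days) = 37 hours 45 minutes.

37 hours 45 minutes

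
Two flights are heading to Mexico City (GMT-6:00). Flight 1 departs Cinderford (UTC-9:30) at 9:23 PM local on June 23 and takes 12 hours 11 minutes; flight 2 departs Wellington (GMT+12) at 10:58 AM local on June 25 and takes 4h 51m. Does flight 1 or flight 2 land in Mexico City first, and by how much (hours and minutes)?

Flight 1 in UTC: 9:23 PM + 9:30 = 6:53 AM on Jun 24.
+12 hours and 11 minutes → arrive 7:04 PM UTC on Jun 24.
Flight 2 in UTC: 10:58 AM − 12:00 = 10:58 PM on Jun 24.
+4 hours 51 minutes → arrive 3:49 AM UTC on Jun 25.
Flight 1 lands earlier by 8 hours 45 minutes.

the first, by 8 hours 45 minutes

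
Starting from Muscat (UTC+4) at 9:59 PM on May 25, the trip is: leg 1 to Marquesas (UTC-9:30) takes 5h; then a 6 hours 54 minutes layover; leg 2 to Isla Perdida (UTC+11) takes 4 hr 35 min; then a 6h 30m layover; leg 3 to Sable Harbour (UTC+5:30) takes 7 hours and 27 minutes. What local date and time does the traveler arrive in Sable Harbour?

Convert departure to UTC: 9:59 PM − 4:00 = 5:59 PM UTC on May 25.
Add 5 hours leg 1 → 10:59 PM UTC.
Add 6 hours 54 minutes layover in Marquesas → 5:53 AM UTC (May 26).
Add 4 hours 35 minutes leg 2 → 10:28 AM UTC.
Add 6 hours 30 minutes layover in Isla Perdida → 4:58 PM UTC.
Add 7 hours and 27 minutes leg 3 → 12:25 AM UTC (May 27).
Sable Harbour is UTC+5:30, so local arrival = 12:25 AM + 5:30 = 5:55 AM on May 27.

5:55 AM on May 27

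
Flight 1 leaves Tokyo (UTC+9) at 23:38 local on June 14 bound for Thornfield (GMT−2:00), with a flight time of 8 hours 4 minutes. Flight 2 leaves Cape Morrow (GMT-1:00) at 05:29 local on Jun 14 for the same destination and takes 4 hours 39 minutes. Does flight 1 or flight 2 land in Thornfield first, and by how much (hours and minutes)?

the second, by 11 hours 34 minutes

Flight 1 in UTC: 23:38 − 9:00 = 14:38 on Jun 14.
+8 hours 4 minutes → arrive 22:42 UTC on Jun 14.
Flight 2 in UTC: 05:29 + 1:00 = 06:29 on Jun 14.
+4 hours 39 minutes → arrive 11:08 UTC on Jun 14.
Flight 2 lands earlier by 11 hours 34 minutes.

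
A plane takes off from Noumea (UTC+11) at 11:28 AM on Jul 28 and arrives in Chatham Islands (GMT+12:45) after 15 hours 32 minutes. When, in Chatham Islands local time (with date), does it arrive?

Convert departure to UTC: 11:28 AM − 11:00 = 12:28 AM UTC on Jul 28.
Add 15 hours and 32 minutes travel time → 4:00 PM UTC.
Chatham Islands is UTC+12:45, so local arrival = 4:00 PM + 12:45 = 4:45 AM on Jul 29.

4:45 AM on Jul 29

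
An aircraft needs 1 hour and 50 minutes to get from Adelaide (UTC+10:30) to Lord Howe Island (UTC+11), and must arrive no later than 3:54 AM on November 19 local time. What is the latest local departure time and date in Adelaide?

1:34 AM on November 19

Target arrival in UTC: 3:54 AM − 11:00 = 4:54 PM on Nov 18.
Subtract 1 hour 50 minutes → departure 3:04 PM UTC on Nov 18.
Adelaide is UTC+10:30: 3:04 PM + 10:30 = 1:34 AM on Nov 19.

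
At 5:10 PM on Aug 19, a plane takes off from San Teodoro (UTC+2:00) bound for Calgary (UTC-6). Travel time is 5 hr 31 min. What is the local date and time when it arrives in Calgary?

2:41 PM on August 19

Convert departure to UTC: 5:10 PM − 2:00 = 3:10 PM UTC on Aug 19.
Add 5 hours and 31 minutes travel time → 8:41 PM UTC.
Calgary is UTC−6:00, so local arrival = 8:41 PM − 6:00 = 2:41 PM on Aug 19.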